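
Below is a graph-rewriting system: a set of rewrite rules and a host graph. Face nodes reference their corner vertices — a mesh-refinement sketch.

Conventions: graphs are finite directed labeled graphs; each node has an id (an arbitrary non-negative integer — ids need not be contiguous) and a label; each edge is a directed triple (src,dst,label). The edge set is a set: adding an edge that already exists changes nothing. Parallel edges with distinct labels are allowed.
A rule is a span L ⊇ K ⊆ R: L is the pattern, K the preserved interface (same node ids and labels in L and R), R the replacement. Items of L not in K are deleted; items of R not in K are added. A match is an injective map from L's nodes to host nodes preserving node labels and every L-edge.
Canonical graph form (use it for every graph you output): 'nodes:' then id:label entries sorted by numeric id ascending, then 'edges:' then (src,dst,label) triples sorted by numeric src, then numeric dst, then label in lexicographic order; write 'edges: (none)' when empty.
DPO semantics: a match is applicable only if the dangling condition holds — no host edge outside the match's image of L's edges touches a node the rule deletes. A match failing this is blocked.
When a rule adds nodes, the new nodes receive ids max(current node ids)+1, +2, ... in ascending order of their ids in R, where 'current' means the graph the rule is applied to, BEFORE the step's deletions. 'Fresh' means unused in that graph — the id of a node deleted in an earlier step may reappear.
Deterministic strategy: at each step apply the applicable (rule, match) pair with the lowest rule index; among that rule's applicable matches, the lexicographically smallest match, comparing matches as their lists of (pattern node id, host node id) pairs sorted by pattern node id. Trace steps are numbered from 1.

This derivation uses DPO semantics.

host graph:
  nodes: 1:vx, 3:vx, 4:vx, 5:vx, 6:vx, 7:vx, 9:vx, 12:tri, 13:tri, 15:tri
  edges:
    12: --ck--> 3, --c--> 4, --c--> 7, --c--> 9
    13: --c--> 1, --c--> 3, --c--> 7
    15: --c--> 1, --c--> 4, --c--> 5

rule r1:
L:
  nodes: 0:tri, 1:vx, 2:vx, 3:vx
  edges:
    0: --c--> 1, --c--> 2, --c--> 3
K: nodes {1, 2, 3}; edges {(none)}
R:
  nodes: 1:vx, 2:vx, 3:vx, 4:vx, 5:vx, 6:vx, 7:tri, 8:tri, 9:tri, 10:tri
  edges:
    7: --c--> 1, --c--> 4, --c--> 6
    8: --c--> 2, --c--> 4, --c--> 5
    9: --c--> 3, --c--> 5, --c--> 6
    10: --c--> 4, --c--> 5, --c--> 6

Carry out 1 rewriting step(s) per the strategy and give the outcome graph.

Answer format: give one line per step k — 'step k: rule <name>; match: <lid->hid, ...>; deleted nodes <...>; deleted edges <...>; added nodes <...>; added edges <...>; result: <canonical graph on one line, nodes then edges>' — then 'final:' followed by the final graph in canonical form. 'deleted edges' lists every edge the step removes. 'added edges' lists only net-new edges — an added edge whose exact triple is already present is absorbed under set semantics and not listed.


step 1: rule r1; match: 0->13, 1->1, 2->3, 3->7; deleted nodes 13; deleted edges (13,1,c); (13,3,c); (13,7,c); added nodes 16, 17, 18, 19, 20, 21, 22; added edges (19,1,c); (19,16,c); (19,18,c); (20,3,c); (20,16,c); (20,17,c); (21,7,c); (21,17,c); (21,18,c); (22,16,c); (22,17,c); (22,18,c); result: nodes: 1:vx, 3:vx, 4:vx, 5:vx, 6:vx, 7:vx, 9:vx, 12:tri, 15:tri, 16:vx, 17:vx, 18:vx, 19:tri, 20:tri, 21:tri, 22:tri edges: (12,3,ck); (12,4,c); (12,7,c); (12,9,c); (15,1,c); (15,4,c); (15,5,c); (19,1,c); (19,16,c); (19,18,c); (20,3,c); (20,16,c); (20,17,c); (21,7,c); (21,17,c); (21,18,c); (22,16,c); (22,17,c); (22,18,c)
final:
nodes: 1:vx, 3:vx, 4:vx, 5:vx, 6:vx, 7:vx, 9:vx, 12:tri, 15:tri, 16:vx, 17:vx, 18:vx, 19:tri, 20:tri, 21:tri, 22:tri
edges: (12,3,ck); (12,4,c); (12,7,c); (12,9,c); (15,1,c); (15,4,c); (15,5,c); (19,1,c); (19,16,c); (19,18,c); (20,3,c); (20,16,c); (20,17,c); (21,7,c); (21,17,c); (21,18,c); (22,16,c); (22,17,c); (22,18,c)


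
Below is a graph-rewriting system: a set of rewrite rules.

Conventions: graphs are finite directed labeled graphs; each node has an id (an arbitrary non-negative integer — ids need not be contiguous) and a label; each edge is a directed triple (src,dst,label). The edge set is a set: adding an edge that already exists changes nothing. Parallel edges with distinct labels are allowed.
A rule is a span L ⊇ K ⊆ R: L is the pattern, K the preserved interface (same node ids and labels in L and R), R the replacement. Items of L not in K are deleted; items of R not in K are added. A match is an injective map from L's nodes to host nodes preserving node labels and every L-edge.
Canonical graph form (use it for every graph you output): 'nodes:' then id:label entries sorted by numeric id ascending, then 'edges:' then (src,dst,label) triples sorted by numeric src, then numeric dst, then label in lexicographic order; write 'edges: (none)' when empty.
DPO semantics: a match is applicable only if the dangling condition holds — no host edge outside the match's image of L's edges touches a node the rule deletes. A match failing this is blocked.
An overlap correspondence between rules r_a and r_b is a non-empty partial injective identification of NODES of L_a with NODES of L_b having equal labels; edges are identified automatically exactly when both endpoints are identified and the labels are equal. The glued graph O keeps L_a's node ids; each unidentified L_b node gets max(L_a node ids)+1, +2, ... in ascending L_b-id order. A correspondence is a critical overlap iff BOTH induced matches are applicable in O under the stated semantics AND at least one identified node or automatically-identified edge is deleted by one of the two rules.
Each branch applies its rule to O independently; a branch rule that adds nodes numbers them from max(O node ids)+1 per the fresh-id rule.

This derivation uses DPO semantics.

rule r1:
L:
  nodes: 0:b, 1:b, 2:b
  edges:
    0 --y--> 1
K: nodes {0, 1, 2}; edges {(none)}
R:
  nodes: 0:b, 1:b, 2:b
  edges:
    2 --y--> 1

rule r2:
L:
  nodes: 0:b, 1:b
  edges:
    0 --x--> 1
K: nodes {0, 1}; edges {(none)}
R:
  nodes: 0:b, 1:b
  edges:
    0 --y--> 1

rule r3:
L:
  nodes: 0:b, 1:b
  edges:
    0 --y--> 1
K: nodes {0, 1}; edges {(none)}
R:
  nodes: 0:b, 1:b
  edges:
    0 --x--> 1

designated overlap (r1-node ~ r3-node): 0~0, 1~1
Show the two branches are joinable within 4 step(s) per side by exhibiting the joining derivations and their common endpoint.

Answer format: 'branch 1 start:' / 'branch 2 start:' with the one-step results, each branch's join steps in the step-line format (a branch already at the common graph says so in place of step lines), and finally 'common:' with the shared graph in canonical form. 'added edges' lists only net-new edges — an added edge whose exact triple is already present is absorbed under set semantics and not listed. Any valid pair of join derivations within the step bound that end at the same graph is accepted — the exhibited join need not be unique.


branch 1 start:
nodes: 0:b, 1:b, 2:b
edges: (2,1,y)
branch 2 start:
nodes: 0:b, 1:b, 2:b
edges: (0,1,x)
branch 1 step 1: rule r1; match: 0->2, 1->1, 2->0; deleted nodes (none); deleted edges (2,1,y); added nodes (none); added edges (0,1,y); result: nodes: 0:b, 1:b, 2:b edges: (0,1,y)
branch 2 step 1: rule r2; match: 0->0, 1->1; deleted nodes (none); deleted edges (0,1,x); added nodes (none); added edges (0,1,y); result: nodes: 0:b, 1:b, 2:b edges: (0,1,y)
common:
nodes: 0:b, 1:b, 2:b
edges: (0,1,y)


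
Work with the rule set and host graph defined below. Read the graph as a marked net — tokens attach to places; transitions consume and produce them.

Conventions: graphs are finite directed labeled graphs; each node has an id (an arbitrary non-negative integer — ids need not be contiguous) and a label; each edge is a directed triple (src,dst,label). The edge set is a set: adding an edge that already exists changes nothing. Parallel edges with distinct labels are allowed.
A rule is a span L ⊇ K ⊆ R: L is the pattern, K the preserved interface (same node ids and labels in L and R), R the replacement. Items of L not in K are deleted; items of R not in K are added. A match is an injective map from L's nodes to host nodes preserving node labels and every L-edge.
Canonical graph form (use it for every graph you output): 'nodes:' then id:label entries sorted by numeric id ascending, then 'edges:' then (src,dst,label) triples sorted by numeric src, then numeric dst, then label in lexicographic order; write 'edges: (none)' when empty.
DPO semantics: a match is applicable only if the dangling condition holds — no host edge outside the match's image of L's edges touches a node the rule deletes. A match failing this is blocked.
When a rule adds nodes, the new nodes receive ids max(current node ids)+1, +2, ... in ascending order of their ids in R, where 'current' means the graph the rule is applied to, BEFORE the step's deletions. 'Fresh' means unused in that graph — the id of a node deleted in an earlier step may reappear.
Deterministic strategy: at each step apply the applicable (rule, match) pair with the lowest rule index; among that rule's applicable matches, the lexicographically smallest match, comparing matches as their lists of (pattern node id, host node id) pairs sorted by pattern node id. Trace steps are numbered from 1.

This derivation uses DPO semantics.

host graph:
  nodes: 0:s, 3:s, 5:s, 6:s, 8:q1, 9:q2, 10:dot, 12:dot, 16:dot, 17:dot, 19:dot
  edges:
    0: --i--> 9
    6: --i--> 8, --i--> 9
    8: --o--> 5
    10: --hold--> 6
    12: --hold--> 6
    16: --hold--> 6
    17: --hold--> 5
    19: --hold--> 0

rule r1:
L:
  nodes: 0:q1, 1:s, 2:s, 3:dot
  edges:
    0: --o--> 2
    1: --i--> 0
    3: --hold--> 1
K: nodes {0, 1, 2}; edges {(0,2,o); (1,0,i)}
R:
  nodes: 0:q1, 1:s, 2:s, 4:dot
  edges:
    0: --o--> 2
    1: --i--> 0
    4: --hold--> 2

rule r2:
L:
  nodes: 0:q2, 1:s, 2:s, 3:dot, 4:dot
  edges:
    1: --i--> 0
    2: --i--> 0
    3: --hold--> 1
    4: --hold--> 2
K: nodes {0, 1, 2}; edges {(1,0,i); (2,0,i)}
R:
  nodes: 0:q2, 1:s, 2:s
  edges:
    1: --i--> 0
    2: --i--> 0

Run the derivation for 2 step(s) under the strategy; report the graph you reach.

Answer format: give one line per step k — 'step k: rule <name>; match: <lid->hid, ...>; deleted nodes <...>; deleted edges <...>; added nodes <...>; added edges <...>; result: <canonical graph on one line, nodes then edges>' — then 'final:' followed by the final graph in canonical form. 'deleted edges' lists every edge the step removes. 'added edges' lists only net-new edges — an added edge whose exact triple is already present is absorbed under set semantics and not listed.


step 1: rule r1; match: 0->8, 1->6, 2->5, 3->10; deleted nodes 10; deleted edges (10,6,hold); added nodes 20; added edges (20,5,hold); result: nodes: 0:s, 3:s, 5:s, 6:s, 8:q1, 9:q2, 12:dot, 16:dot, 17:dot, 19:dot, 20:dot edges: (0,9,i); (6,8,i); (6,9,i); (8,5,o); (12,6,hold); (16,6,hold); (17,5,hold); (19,0,hold); (20,5,hold)
step 2: rule r1; match: 0->8, 1->6, 2->5, 3->12; deleted nodes 12; deleted edges (12,6,hold); added nodes 21; added edges (21,5,hold); result: nodes: 0:s, 3:s, 5:s, 6:s, 8:q1, 9:q2, 16:dot, 17:dot, 19:dot, 20:dot, 21:dot edges: (0,9,i); (6,8,i); (6,9,i); (8,5,o); (16,6,hold); (17,5,hold); (19,0,hold); (20,5,hold); (21,5,hold)
final:
nodes: 0:s, 3:s, 5:s, 6:s, 8:q1, 9:q2, 16:dot, 17:dot, 19:dot, 20:dot, 21:dot
edges: (0,9,i); (6,8,i); (6,9,i); (8,5,o); (16,6,hold); (17,5,hold); (19,0,hold); (20,5,hold); (21,5,hold)


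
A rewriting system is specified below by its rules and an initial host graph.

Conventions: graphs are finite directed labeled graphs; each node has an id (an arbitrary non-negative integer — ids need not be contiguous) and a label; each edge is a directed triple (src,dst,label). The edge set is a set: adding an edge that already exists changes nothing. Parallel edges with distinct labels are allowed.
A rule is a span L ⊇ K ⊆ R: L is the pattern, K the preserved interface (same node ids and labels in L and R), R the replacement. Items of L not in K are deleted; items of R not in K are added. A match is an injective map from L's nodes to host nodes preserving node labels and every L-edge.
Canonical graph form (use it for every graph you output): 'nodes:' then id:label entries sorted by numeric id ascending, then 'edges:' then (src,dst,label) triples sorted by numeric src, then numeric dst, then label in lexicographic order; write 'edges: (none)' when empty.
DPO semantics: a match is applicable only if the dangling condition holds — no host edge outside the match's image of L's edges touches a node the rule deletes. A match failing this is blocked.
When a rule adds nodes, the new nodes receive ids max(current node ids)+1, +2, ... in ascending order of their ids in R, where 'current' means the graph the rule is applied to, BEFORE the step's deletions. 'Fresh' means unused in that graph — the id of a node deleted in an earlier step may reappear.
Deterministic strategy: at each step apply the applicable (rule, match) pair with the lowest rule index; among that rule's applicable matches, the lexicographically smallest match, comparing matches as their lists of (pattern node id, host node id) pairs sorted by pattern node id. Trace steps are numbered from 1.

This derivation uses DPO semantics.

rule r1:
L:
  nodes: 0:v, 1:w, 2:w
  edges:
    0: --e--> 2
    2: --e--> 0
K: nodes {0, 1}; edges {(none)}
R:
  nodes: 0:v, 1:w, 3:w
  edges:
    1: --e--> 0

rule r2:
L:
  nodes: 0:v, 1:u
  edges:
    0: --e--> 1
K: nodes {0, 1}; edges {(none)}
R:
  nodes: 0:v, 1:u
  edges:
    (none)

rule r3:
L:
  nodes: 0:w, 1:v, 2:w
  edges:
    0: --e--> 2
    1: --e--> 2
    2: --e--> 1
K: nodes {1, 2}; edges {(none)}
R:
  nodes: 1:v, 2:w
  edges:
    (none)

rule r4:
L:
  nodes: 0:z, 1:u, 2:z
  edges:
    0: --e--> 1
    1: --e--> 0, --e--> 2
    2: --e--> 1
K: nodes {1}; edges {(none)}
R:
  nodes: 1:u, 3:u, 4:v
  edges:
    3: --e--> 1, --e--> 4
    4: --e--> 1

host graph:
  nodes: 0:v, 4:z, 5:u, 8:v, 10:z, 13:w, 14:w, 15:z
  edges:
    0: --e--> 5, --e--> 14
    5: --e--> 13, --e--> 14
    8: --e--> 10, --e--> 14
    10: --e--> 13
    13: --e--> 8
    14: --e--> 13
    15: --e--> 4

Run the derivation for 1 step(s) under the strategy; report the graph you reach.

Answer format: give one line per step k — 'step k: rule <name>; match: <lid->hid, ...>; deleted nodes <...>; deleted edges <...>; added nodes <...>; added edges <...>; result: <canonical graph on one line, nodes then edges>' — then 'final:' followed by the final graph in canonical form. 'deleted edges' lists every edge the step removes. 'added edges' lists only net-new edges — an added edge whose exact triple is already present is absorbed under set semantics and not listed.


step 1: rule r2; match: 0->0, 1->5; deleted nodes (none); deleted edges (0,5,e); added nodes (none); added edges (none); result: nodes: 0:v, 4:z, 5:u, 8:v, 10:z, 13:w, 14:w, 15:z edges: (0,14,e); (5,13,e); (5,14,e); (8,10,e); (8,14,e); (10,13,e); (13,8,e); (14,13,e); (15,4,e)
final:
nodes: 0:v, 4:z, 5:u, 8:v, 10:z, 13:w, 14:w, 15:z
edges: (0,14,e); (5,13,e); (5,14,e); (8,10,e); (8,14,e); (10,13,e); (13,8,e); (14,13,e); (15,4,e)


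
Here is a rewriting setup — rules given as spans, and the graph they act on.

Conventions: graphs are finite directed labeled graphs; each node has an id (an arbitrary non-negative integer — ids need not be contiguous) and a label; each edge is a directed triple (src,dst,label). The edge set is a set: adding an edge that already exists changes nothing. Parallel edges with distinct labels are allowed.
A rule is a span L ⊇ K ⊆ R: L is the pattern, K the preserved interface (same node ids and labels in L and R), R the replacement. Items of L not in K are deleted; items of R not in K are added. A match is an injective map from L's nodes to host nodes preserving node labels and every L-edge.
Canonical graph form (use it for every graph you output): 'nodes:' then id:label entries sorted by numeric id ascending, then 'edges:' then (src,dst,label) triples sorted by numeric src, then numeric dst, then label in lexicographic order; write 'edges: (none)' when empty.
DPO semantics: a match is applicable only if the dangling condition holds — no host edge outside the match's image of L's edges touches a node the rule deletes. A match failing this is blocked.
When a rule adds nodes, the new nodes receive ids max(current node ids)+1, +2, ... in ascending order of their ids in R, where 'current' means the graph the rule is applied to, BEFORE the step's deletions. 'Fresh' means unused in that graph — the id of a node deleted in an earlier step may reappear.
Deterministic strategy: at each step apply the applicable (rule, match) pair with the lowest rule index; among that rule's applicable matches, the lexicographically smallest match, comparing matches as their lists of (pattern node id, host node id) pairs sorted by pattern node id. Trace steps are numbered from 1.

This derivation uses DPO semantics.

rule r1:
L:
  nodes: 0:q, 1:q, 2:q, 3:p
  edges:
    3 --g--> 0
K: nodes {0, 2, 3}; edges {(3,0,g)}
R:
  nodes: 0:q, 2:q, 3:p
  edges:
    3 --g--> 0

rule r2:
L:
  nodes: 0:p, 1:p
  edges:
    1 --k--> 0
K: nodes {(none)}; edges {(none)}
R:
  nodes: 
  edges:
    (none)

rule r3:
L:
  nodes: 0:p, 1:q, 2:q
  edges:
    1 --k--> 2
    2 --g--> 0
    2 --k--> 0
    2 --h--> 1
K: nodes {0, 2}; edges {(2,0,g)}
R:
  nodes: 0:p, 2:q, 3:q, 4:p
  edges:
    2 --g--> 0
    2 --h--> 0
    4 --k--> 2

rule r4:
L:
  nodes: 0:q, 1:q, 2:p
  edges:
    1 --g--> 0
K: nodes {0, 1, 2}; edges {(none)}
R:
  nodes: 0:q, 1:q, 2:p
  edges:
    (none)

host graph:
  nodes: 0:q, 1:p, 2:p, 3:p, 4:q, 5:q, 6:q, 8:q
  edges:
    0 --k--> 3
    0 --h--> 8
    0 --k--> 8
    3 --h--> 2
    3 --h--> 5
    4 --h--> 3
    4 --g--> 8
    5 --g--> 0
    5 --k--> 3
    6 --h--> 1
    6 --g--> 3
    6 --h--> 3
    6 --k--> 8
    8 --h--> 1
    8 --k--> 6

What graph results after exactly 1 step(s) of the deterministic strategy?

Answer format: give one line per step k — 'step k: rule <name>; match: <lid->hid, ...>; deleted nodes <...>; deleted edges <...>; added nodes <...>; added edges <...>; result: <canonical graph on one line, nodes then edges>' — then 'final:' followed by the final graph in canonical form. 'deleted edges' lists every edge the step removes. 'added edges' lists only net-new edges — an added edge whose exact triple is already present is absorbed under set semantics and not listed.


step 1: rule r4; match: 0->0, 1->5, 2->1; deleted nodes (none); deleted edges (5,0,g); added nodes (none); added edges (none); result: nodes: 0:q, 1:p, 2:p, 3:p, 4:q, 5:q, 6:q, 8:q edges: (0,3,k); (0,8,h); (0,8,k); (3,2,h); (3,5,h); (4,3,h); (4,8,g); (5,3,k); (6,1,h); (6,3,g); (6,3,h); (6,8,k); (8,1,h); (8,6,k)
final:
nodes: 0:q, 1:p, 2:p, 3:p, 4:q, 5:q, 6:q, 8:q
edges: (0,3,k); (0,8,h); (0,8,k); (3,2,h); (3,5,h); (4,3,h); (4,8,g); (5,3,k); (6,1,h); (6,3,g); (6,3,h); (6,8,k); (8,1,h); (8,6,k)


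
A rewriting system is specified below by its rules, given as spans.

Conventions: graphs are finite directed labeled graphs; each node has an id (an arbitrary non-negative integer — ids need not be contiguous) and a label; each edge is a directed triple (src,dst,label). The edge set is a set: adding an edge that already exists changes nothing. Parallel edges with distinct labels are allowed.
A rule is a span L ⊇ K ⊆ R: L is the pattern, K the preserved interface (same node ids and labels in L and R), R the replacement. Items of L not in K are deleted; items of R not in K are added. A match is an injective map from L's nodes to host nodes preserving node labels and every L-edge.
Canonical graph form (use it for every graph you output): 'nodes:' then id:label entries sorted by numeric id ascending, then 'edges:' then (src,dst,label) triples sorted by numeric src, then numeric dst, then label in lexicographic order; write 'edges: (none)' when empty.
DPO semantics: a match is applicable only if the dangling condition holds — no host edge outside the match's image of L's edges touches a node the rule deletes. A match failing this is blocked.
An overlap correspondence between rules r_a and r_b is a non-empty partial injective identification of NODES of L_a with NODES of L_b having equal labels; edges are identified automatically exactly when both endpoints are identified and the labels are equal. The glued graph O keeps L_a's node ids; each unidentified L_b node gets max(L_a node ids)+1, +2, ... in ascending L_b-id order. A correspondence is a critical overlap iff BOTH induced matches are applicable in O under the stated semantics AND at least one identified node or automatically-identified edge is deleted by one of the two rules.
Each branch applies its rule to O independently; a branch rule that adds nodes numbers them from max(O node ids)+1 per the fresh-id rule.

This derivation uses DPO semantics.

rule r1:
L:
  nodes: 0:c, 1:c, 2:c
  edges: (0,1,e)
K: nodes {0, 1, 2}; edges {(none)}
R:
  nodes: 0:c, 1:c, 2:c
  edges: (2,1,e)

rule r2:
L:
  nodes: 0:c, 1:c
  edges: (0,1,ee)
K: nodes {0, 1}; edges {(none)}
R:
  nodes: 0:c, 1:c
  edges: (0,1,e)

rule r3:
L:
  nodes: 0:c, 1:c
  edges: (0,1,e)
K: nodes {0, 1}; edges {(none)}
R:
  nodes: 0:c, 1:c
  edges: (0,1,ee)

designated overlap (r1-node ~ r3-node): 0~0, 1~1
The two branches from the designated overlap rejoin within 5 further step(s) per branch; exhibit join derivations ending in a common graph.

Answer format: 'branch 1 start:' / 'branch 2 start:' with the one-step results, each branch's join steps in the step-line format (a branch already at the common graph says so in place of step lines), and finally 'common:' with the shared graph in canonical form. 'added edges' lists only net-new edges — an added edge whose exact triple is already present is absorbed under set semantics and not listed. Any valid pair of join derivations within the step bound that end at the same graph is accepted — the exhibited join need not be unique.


branch 1 start:
nodes: 0:c, 1:c, 2:c
edges: (2,1,e)
branch 2 start:
nodes: 0:c, 1:c, 2:c
edges: (0,1,ee)
branch 1 step 1: rule r1; match: 0->2, 1->1, 2->0; deleted nodes (none); deleted edges (2,1,e); added nodes (none); added edges (0,1,e); result: nodes: 0:c, 1:c, 2:c edges: (0,1,e)
branch 2 step 1: rule r2; match: 0->0, 1->1; deleted nodes (none); deleted edges (0,1,ee); added nodes (none); added edges (0,1,e); result: nodes: 0:c, 1:c, 2:c edges: (0,1,e)
common:
nodes: 0:c, 1:c, 2:c
edges: (0,1,e)


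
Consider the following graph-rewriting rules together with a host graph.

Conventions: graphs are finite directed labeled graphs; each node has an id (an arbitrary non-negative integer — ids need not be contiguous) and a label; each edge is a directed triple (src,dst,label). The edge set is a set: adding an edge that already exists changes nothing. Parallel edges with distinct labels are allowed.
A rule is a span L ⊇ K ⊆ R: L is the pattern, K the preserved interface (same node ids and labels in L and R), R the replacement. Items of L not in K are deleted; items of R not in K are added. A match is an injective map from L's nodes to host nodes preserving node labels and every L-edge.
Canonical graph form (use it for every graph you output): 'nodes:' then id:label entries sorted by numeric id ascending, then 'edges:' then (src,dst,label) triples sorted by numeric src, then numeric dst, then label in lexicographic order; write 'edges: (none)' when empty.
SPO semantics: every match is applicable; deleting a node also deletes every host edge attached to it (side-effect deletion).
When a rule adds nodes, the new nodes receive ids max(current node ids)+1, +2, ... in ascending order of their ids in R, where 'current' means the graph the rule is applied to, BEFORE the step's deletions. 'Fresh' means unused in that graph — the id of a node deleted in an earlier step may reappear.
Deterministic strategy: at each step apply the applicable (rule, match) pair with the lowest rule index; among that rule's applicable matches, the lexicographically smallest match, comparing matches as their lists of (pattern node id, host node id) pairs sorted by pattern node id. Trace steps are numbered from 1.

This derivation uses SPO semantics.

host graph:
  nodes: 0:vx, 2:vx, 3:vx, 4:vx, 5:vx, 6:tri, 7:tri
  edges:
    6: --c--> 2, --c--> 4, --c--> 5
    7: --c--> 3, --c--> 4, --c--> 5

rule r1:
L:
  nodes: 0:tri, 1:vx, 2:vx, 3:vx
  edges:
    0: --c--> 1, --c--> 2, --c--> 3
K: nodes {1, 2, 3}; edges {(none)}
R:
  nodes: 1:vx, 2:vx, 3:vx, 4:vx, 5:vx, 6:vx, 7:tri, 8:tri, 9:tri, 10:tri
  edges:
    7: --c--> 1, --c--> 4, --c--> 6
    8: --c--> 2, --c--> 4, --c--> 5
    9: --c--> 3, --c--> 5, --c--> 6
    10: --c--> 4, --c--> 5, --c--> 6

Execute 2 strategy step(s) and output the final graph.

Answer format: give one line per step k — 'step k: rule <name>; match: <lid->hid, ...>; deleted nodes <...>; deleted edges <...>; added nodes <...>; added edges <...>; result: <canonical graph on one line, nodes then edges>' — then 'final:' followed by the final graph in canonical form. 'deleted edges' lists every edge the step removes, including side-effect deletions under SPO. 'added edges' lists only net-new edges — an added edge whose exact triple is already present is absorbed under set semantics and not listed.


step 1: rule r1; match: 0->6, 1->2, 2->4, 3->5; deleted nodes 6; deleted edges (6,2,c); (6,4,c); (6,5,c); added nodes 8, 9, 10, 11, 12, 13, 14; added edges (11,2,c); (11,8,c); (11,10,c); (12,4,c); (12,8,c); (12,9,c); (13,5,c); (13,9,c); (13,10,c); (14,8,c); (14,9,c); (14,10,c); result: nodes: 0:vx, 2:vx, 3:vx, 4:vx, 5:vx, 7:tri, 8:vx, 9:vx, 10:vx, 11:tri, 12:tri, 13:tri, 14:tri edges: (7,3,c); (7,4,c); (7,5,c); (11,2,c); (11,8,c); (11,10,c); (12,4,c); (12,8,c); (12,9,c); (13,5,c); (13,9,c); (13,10,c); (14,8,c); (14,9,c); (14,10,c)
step 2: rule r1; match: 0->7, 1->3, 2->4, 3->5; deleted nodes 7; deleted edges (7,3,c); (7,4,c); (7,5,c); added nodes 15, 16, 17, 18, 19, 20, 21; added edges (18,3,c); (18,15,c); (18,17,c); (19,4,c); (19,15,c); (19,16,c); (20,5,c); (20,16,c); (20,17,c); (21,15,c); (21,16,c); (21,17,c); result: nodes: 0:vx, 2:vx, 3:vx, 4:vx, 5:vx, 8:vx, 9:vx, 10:vx, 11:tri, 12:tri, 13:tri, 14:tri, 15:vx, 16:vx, 17:vx, 18:tri, 19:tri, 20:tri, 21:tri edges: (11,2,c); (11,8,c); (11,10,c); (12,4,c); (12,8,c); (12,9,c); (13,5,c); (13,9,c); (13,10,c); (14,8,c); (14,9,c); (14,10,c); (18,3,c); (18,15,c); (18,17,c); (19,4,c); (19,15,c); (19,16,c); (20,5,c); (20,16,c); (20,17,c); (21,15,c); (21,16,c); (21,17,c)
final:
nodes: 0:vx, 2:vx, 3:vx, 4:vx, 5:vx, 8:vx, 9:vx, 10:vx, 11:tri, 12:tri, 13:tri, 14:tri, 15:vx, 16:vx, 17:vx, 18:tri, 19:tri, 20:tri, 21:tri
edges: (11,2,c); (11,8,c); (11,10,c); (12,4,c); (12,8,c); (12,9,c); (13,5,c); (13,9,c); (13,10,c); (14,8,c); (14,9,c); (14,10,c); (18,3,c); (18,15,c); (18,17,c); (19,4,c); (19,15,c); (19,16,c); (20,5,c); (20,16,c); (20,17,c); (21,15,c); (21,16,c); (21,17,c)


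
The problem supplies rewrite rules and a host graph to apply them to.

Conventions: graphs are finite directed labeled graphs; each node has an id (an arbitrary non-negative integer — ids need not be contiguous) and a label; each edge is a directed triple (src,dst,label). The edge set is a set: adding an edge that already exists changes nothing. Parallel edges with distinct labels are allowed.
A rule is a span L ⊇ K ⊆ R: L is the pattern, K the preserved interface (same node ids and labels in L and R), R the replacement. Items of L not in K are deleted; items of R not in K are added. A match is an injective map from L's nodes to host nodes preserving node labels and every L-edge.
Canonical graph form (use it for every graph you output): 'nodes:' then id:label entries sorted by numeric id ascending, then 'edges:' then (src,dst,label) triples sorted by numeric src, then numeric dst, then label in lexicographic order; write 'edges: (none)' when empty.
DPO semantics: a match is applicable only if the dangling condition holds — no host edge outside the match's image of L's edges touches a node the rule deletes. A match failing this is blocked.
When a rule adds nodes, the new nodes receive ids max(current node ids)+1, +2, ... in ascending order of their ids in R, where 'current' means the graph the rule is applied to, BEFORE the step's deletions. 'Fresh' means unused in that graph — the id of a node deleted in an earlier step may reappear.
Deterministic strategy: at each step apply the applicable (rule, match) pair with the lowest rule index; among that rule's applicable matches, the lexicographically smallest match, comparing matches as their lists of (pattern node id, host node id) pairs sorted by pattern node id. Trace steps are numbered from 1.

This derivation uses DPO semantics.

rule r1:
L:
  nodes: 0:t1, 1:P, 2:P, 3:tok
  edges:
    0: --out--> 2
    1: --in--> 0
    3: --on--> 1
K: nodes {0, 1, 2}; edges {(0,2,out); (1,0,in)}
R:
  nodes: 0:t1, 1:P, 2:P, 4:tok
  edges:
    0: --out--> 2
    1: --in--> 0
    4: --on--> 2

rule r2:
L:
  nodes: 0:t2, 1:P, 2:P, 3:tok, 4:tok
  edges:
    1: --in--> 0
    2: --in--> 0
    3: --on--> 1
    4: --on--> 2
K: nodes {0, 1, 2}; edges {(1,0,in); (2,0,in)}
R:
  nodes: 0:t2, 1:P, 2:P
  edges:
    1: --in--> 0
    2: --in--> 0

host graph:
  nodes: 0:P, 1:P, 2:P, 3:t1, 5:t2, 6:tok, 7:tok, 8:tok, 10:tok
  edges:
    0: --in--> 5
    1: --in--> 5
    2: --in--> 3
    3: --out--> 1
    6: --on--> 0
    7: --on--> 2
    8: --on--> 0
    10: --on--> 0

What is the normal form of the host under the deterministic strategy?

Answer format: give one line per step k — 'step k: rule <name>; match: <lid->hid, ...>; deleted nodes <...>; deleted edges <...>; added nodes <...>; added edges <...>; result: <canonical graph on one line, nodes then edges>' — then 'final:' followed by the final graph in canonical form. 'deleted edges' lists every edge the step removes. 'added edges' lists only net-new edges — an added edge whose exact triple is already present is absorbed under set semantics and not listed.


step 1: rule r1; match: 0->3, 1->2, 2->1, 3->7; deleted nodes 7; deleted edges (7,2,on); added nodes 11; added edges (11,1,on); result: nodes: 0:P, 1:P, 2:P, 3:t1, 5:t2, 6:tok, 8:tok, 10:tok, 11:tok edges: (0,5,in); (1,5,in); (2,3,in); (3,1,out); (6,0,on); (8,0,on); (10,0,on); (11,1,on)
step 2: rule r2; match: 0->5, 1->0, 2->1, 3->6, 4->11; deleted nodes 6, 11; deleted edges (6,0,on); (11,1,on); added nodes (none); added edges (none); result: nodes: 0:P, 1:P, 2:P, 3:t1, 5:t2, 8:tok, 10:tok edges: (0,5,in); (1,5,in); (2,3,in); (3,1,out); (8,0,on); (10,0,on)
final:
nodes: 0:P, 1:P, 2:P, 3:t1, 5:t2, 8:tok, 10:tok
edges: (0,5,in); (1,5,in); (2,3,in); (3,1,out); (8,0,on); (10,0,on)


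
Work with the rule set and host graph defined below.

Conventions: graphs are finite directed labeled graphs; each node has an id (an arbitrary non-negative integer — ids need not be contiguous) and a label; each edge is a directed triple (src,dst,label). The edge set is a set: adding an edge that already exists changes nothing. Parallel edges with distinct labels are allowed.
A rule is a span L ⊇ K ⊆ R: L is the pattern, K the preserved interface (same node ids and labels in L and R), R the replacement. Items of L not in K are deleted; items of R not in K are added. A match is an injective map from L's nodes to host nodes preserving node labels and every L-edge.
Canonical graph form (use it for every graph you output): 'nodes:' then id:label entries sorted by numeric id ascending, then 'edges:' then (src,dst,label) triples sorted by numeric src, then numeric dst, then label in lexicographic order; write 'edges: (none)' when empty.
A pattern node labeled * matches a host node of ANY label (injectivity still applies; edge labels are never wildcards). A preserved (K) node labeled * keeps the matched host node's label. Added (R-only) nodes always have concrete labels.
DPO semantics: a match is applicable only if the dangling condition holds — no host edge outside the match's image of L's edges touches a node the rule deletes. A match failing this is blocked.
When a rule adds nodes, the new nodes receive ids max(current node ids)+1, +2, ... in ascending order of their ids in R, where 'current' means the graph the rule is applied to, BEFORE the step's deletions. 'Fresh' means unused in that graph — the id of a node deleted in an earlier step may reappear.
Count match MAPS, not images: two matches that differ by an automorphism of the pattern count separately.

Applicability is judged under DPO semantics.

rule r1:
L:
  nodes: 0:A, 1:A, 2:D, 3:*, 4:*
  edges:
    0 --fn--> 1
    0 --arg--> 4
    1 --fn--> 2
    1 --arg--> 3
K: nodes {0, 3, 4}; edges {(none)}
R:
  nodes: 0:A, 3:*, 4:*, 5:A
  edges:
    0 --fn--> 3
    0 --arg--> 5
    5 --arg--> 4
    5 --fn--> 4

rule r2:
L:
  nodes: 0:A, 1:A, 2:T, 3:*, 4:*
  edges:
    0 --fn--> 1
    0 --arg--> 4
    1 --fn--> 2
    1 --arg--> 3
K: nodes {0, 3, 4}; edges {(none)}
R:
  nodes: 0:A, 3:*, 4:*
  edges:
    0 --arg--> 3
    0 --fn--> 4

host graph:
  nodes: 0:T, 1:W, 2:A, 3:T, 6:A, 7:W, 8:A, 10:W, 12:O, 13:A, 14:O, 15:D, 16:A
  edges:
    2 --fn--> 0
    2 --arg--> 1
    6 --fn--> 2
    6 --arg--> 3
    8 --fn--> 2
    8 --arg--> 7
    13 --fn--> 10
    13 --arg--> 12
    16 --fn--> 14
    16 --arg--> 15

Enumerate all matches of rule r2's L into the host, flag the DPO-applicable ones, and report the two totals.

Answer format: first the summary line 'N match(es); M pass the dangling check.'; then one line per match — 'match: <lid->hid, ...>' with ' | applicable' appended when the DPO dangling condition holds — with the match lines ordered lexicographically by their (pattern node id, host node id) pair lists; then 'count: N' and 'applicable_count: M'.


2 match(es); 0 pass the dangling check.
match: 0->6, 1->2, 2->0, 3->1, 4->3
match: 0->8, 1->2, 2->0, 3->1, 4->7
count: 2
applicable_count: 0


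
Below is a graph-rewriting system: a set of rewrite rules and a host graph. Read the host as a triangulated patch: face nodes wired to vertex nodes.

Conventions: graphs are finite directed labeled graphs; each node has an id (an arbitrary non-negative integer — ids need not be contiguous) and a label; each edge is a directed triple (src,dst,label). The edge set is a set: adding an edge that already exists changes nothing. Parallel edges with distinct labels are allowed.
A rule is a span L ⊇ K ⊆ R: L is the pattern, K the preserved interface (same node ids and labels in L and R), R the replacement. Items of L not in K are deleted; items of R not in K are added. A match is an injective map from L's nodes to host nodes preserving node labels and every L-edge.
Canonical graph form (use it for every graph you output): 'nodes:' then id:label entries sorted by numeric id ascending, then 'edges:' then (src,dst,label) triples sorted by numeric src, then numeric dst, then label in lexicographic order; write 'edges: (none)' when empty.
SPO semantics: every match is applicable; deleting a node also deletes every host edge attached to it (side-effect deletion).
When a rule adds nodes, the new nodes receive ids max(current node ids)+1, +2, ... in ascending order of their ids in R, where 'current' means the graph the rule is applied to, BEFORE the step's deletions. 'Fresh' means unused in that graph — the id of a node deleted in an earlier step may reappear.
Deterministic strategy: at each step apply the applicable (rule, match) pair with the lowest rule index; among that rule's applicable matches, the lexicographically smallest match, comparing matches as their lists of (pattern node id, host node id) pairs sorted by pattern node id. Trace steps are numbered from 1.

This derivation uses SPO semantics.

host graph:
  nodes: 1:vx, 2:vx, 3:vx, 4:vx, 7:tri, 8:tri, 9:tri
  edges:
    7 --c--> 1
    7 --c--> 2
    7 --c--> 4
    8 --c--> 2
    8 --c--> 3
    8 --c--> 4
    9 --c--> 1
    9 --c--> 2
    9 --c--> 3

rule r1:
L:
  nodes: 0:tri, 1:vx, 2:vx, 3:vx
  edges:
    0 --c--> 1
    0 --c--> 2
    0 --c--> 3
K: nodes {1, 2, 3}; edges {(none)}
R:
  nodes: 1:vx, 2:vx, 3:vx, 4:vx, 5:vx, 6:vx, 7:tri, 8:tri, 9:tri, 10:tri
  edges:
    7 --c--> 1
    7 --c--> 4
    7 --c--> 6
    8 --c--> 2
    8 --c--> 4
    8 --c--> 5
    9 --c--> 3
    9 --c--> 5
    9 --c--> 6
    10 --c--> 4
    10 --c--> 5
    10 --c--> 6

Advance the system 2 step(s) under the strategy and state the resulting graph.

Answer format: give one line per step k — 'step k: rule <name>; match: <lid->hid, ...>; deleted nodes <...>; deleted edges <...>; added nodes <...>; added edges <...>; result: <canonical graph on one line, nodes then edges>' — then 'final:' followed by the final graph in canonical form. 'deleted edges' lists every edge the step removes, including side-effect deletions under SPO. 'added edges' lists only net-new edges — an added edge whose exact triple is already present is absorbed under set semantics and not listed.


step 1: rule r1; match: 0->7, 1->1, 2->2, 3->4; deleted nodes 7; deleted edges (7,1,c); (7,2,c); (7,4,c); added nodes 10, 11, 12, 13, 14, 15, 16; added edges (13,1,c); (13,10,c); (13,12,c); (14,2,c); (14,10,c); (14,11,c); (15,4,c); (15,11,c); (15,12,c); (16,10,c); (16,11,c); (16,12,c); result: nodes: 1:vx, 2:vx, 3:vx, 4:vx, 8:tri, 9:tri, 10:vx, 11:vx, 12:vx, 13:tri, 14:tri, 15:tri, 16:tri edges: (8,2,c); (8,3,c); (8,4,c); (9,1,c); (9,2,c); (9,3,c); (13,1,c); (13,10,c); (13,12,c); (14,2,c); (14,10,c); (14,11,c); (15,4,c); (15,11,c); (15,12,c); (16,10,c); (16,11,c); (16,12,c)
step 2: rule r1; match: 0->8, 1->2, 2->3, 3->4; deleted nodes 8; deleted edges (8,2,c); (8,3,c); (8,4,c); added nodes 17, 18, 19, 20, 21, 22, 23; added edges (20,2,c); (20,17,c); (20,19,c); (21,3,c); (21,17,c); (21,18,c); (22,4,c); (22,18,c); (22,19,c); (23,17,c); (23,18,c); (23,19,c); result: nodes: 1:vx, 2:vx, 3:vx, 4:vx, 9:tri, 10:vx, 11:vx, 12:vx, 13:tri, 14:tri, 15:tri, 16:tri, 17:vx, 18:vx, 19:vx, 20:tri, 21:tri, 22:tri, 23:tri edges: (9,1,c); (9,2,c); (9,3,c); (13,1,c); (13,10,c); (13,12,c); (14,2,c); (14,10,c); (14,11,c); (15,4,c); (15,11,c); (15,12,c); (16,10,c); (16,11,c); (16,12,c); (20,2,c); (20,17,c); (20,19,c); (21,3,c); (21,17,c); (21,18,c); (22,4,c); (22,18,c); (22,19,c); (23,17,c); (23,18,c); (23,19,c)
final:
nodes: 1:vx, 2:vx, 3:vx, 4:vx, 9:tri, 10:vx, 11:vx, 12:vx, 13:tri, 14:tri, 15:tri, 16:tri, 17:vx, 18:vx, 19:vx, 20:tri, 21:tri, 22:tri, 23:tri
edges: (9,1,c); (9,2,c); (9,3,c); (13,1,c); (13,10,c); (13,12,c); (14,2,c); (14,10,c); (14,11,c); (15,4,c); (15,11,c); (15,12,c); (16,10,c); (16,11,c); (16,12,c); (20,2,c); (20,17,c); (20,19,c); (21,3,c); (21,17,c); (21,18,c); (22,4,c); (22,18,c); (22,19,c); (23,17,c); (23,18,c); (23,19,c)


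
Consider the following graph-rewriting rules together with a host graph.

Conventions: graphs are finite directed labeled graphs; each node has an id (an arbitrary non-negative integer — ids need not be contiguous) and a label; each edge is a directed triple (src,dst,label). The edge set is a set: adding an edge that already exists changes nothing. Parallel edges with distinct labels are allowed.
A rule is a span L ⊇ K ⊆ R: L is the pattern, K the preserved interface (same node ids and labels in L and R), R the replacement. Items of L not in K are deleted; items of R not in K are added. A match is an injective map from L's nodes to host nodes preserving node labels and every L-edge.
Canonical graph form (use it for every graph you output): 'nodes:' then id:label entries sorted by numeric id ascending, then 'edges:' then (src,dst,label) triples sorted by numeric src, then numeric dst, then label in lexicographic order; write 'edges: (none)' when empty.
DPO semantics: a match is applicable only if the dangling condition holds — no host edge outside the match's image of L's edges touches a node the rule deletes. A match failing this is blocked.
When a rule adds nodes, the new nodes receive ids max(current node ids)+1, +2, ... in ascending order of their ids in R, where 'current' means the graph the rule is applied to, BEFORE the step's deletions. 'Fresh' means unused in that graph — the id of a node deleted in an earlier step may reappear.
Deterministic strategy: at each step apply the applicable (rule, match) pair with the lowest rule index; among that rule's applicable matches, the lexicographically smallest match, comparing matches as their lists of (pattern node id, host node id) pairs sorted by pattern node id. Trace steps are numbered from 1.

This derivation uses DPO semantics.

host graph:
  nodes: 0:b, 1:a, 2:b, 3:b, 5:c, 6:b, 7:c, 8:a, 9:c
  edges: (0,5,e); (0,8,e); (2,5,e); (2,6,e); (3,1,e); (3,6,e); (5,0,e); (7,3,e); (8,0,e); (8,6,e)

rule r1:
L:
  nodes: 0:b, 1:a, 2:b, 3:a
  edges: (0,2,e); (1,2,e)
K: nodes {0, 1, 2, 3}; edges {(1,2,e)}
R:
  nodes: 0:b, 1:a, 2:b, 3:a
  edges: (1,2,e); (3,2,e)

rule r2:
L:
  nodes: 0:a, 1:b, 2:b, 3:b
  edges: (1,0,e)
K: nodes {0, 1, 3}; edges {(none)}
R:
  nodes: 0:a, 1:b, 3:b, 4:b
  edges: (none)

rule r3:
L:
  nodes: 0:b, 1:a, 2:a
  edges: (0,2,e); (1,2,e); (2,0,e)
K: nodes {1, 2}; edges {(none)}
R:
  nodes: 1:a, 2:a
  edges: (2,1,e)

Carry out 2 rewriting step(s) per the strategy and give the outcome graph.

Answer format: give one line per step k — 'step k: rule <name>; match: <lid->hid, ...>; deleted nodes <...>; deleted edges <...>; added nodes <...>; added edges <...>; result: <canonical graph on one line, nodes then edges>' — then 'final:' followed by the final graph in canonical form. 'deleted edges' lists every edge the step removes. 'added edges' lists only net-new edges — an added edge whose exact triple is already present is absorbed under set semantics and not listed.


step 1: rule r1; match: 0->2, 1->8, 2->6, 3->1; deleted nodes (none); deleted edges (2,6,e); added nodes (none); added edges (1,6,e); result: nodes: 0:b, 1:a, 2:b, 3:b, 5:c, 6:b, 7:c, 8:a, 9:c edges: (0,5,e); (0,8,e); (1,6,e); (2,5,e); (3,1,e); (3,6,e); (5,0,e); (7,3,e); (8,0,e); (8,6,e)
step 2: rule r1; match: 0->3, 1->1, 2->6, 3->8; deleted nodes (none); deleted edges (3,6,e); added nodes (none); added edges (none); result: nodes: 0:b, 1:a, 2:b, 3:b, 5:c, 6:b, 7:c, 8:a, 9:c edges: (0,5,e); (0,8,e); (1,6,e); (2,5,e); (3,1,e); (5,0,e); (7,3,e); (8,0,e); (8,6,e)
final:
nodes: 0:b, 1:a, 2:b, 3:b, 5:c, 6:b, 7:c, 8:a, 9:c
edges: (0,5,e); (0,8,e); (1,6,e); (2,5,e); (3,1,e); (5,0,e); (7,3,e); (8,0,e); (8,6,e)
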